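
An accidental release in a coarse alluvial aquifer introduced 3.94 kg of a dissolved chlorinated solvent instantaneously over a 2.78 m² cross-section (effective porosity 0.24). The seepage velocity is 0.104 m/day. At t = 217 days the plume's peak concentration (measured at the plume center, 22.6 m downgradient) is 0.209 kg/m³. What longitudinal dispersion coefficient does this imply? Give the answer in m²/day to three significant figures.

At the plume center C_max = M/(n_e·A·√(4πDt)), so D = M²/(4πt·(n_e·A·C_max)²).
n_e·A·C_max = 0.24 × 2.78 × 0.209 = 0.1394 kg/m.
D = 3.94²/(4π × 217 × 0.1394²) = 0.293 m²/day.

0.293 m²/day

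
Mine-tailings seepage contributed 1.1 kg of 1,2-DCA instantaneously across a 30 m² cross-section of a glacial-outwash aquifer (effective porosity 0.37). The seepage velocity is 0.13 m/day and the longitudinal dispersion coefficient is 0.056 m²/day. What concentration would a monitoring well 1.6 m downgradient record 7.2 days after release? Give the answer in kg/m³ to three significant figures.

For an instantaneous plane source, C(x,t) = M/(n_e·A·√(4πDt)) · exp(−(x−vt)²/(4Dt)), with n_e·A the pore (flow) area.
Plume center vt = 0.13 × 7.2 = 0.936 m, so the well at 1.6 m is 0.664 m downgradient of the peak.
√(4πDt) = 2.251 m, giving peak height M/(n_e·A·√(4πDt)) = 1.1/(0.37 × 30 × 2.251) = 0.04402 kg/m³.
(x−vt)²/(4Dt) = (0.664)²/(4 × 0.056 × 7.2) = 0.2734; exp(−0.2734) = 0.7608.
C = 0.04402 × 0.7608 = 0.0335 kg/m³.

0.0335 kg/m³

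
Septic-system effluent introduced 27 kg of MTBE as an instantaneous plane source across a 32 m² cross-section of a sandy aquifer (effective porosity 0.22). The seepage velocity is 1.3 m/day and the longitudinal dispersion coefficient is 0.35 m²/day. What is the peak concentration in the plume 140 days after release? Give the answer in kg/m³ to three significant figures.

The peak of an instantaneous 1D plume sits at x = vt; there the Gaussian factor is 1 and C_max = M/(n_e·A·√(4πDt)), where n_e·A is the pore area the mass is dissolved in.
√(4πDt) = √(4π × 0.35 × 140) = 24.81 m, so C_max = 27/(0.22 × 32 × 24.81) = 0.155 kg/m³.

0.155 kg/m³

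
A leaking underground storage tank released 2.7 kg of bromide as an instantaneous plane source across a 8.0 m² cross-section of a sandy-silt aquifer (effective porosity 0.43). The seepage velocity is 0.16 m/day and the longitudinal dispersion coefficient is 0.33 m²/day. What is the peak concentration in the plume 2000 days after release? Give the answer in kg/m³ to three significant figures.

The peak of an instantaneous 1D plume sits at x = vt; there the Gaussian factor is 1 and C_max = M/(n_e·A·√(4πDt)), where n_e·A is the pore area the mass is dissolved in.
√(4πDt) = √(4π × 0.33 × 2000) = 91.07 m, so C_max = 2.7/(0.43 × 8.0 × 91.07) = 0.00862 kg/m³.

0.00862 kg/m³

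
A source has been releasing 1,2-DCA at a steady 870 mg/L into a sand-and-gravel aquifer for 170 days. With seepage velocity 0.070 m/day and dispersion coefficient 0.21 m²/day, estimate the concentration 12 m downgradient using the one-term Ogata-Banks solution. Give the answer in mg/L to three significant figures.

For a continuous step input, C/C₀ ≈ ½·erfc((x−vt)/(2√(Dt))).
vt = 0.070 × 170 = 11.9 m and 2√(Dt) = 2√(0.21 × 170) = 11.95 m.
Argument (x−vt)/(2√(Dt)) = (12 − 11.9)/11.95 = 0.008368; ½·erfc(0.008368) = 0.4953.
C = 870 × 0.4953 = 431 mg/L.

431 mg/L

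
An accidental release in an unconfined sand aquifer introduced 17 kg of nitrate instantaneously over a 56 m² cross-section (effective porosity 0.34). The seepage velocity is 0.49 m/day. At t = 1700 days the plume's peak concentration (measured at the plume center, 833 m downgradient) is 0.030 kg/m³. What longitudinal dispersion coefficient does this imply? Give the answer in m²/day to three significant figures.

At the plume center C_max = M/(n_e·A·√(4πDt)), so D = M²/(4πt·(n_e·A·C_max)²).
n_e·A·C_max = 0.34 × 56 × 0.030 = 0.5712 kg/m.
D = 17²/(4π × 1700 × 0.5712²) = 0.0415 m²/day.

0.0415 m²/day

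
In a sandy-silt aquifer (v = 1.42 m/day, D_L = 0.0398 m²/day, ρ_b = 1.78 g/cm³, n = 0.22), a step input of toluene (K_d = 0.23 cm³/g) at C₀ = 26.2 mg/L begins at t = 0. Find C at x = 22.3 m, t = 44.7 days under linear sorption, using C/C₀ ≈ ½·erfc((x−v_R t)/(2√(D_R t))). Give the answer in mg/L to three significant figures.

Retardation factor R = 1 + ρ_b·K_d/n = 1 + 1.78 × 0.23/0.22 = 2.861.
Sorption retards both mechanisms: v_R = v/R = 0.4963 m/day, D_R = D/R = 0.01391 m²/day.
v_R·t = 0.4963 × 44.7 = 22.18461 m; 2√(D_R t) = 1.577 m; argument = (22.3 − 22.18461)/1.577 = 0.07317.
C = C₀ × ½·erfc(0.07317) = 26.2 × 0.4588 = 12.0 mg/L.

12.0 mg/L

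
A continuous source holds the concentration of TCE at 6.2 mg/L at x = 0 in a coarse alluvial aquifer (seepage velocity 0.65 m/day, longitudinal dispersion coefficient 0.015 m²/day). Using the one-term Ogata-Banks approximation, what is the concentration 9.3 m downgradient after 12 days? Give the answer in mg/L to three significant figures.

0.0385 mg/L

For a continuous step input, C/C₀ ≈ ½·erfc((x−vt)/(2√(Dt))).
vt = 0.65 × 12 = 7.8 m and 2√(Dt) = 2√(0.015 × 12) = 0.8485 m.
Argument (x−vt)/(2√(Dt)) = (9.3 − 7.8)/0.8485 = 1.768; ½·erfc(1.768) = 0.006204.
C = 6.2 × 0.006204 = 0.0385 mg/L.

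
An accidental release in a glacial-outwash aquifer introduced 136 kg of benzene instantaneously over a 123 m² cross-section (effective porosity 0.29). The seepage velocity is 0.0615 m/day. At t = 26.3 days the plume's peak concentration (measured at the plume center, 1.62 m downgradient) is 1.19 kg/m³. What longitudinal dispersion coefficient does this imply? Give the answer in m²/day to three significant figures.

At the plume center C_max = M/(n_e·A·√(4πDt)), so D = M²/(4πt·(n_e·A·C_max)²).
n_e·A·C_max = 0.29 × 123 × 1.19 = 42.45 kg/m.
D = 136²/(4π × 26.3 × 42.45²) = 0.0311 m²/day.

0.0311 m²/day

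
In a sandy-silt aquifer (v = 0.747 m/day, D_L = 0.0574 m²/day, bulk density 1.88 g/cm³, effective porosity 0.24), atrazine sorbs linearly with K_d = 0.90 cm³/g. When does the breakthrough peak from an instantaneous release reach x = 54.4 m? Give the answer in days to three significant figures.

585 days

Retardation factor R = 1 + ρ_b·K_d/n = 1 + 1.88 × 0.90/0.24 = 8.050.
Sorption retards both mechanisms: v_R = v/R = 0.09280 m/day, D_R = D/R = 0.007130 m²/day.
Peak time from v_R²t² + 2D_R t − x² = 0: t = (√(D_R² + v_R²x²) − D_R)/v_R².
√(D_R² + v_R²x²) = √(0.007130² + 0.09280² × 54.4²) = 5.048; v_R² = 0.008612.
t = (5.048 − 0.007130)/0.008612 = 585 days.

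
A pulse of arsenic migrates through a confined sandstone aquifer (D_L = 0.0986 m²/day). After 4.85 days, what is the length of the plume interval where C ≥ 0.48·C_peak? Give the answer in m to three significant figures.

2.37 m

The plume is Gaussian with σ = √(2Dt) = √(2 × 0.0986 × 4.85) = 0.9780 m.
C/C_peak = exp(−Δx²/(2σ²)) = 0.48 ⇒ Δx = σ·√(−2 ln 0.48) = 0.9780 × 1.212 = 1.185 m.
Width = 2Δx = 2.37 m.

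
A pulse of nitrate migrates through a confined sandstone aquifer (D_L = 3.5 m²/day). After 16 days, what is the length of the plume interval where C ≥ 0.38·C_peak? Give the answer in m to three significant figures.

The plume is Gaussian with σ = √(2Dt) = √(2 × 3.5 × 16) = 10.58 m.
C/C_peak = exp(−Δx²/(2σ²)) = 0.38 ⇒ Δx = σ·√(−2 ln 0.38) = 10.58 × 1.391 = 14.72 m.
Width = 2Δx = 29.4 m.

29.4 m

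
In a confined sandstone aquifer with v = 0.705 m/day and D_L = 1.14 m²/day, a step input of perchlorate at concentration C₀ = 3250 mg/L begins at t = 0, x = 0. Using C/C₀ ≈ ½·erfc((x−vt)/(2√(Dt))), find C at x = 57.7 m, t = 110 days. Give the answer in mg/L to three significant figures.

For a continuous step input, C/C₀ ≈ ½·erfc((x−vt)/(2√(Dt))).
vt = 0.705 × 110 = 77.55 m and 2√(Dt) = 2√(1.14 × 110) = 22.40 m.
Argument (x−vt)/(2√(Dt)) = (57.7 − 77.55)/22.40 = -0.8862; ½·erfc(-0.8862) = 0.8949.
C = 3250 × 0.8949 = 2910 mg/L.

2910 mg/L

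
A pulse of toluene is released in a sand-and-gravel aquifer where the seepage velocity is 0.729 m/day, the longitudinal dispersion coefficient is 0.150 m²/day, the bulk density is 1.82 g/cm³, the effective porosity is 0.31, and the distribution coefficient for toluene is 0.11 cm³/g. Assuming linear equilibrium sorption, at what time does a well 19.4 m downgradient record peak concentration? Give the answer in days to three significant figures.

43.3 days

Retardation factor R = 1 + ρ_b·K_d/n = 1 + 1.82 × 0.11/0.31 = 1.646.
Sorption retards both mechanisms: v_R = v/R = 0.4429 m/day, D_R = D/R = 0.09113 m²/day.
Peak time from v_R²t² + 2D_R t − x² = 0: t = (√(D_R² + v_R²x²) − D_R)/v_R².
√(D_R² + v_R²x²) = √(0.09113² + 0.4429² × 19.4²) = 8.593; v_R² = 0.1962.
t = (8.593 − 0.09113)/0.1962 = 43.3 days.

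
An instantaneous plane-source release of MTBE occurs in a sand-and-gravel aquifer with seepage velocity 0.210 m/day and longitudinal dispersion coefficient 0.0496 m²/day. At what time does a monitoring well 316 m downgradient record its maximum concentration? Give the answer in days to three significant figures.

1500 days

For the 1D instantaneous-source solution, setting ∂C/∂t = 0 at fixed x gives v²t² + 2Dt − x² = 0, so t = (√(D² + v²x²) − D)/v².
√(D² + v²x²) = √(0.0496² + 0.210² × 316²) = 66.36; v² = 0.0441.
t = (66.36 − 0.0496)/0.0441 = 1500 days (vs. the pure-advection estimate x/v = 1500 d).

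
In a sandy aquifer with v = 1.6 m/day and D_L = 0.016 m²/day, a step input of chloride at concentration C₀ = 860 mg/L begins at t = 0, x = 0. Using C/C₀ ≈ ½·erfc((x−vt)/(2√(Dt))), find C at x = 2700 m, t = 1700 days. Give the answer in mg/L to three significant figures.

For a continuous step input, C/C₀ ≈ ½·erfc((x−vt)/(2√(Dt))).
vt = 1.6 × 1700 = 2720 m and 2√(Dt) = 2√(0.016 × 1700) = 10.43 m.
Argument (x−vt)/(2√(Dt)) = (2700 − 2720)/10.43 = -1.918; ½·erfc(-1.918) = 0.9967.
C = 860 × 0.9967 = 857 mg/L.

857 mg/L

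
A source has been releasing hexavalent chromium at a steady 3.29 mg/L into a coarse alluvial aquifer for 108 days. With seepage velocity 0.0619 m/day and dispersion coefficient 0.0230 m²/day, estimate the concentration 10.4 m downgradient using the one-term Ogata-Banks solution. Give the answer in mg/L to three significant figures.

0.157 mg/L

For a continuous step input, C/C₀ ≈ ½·erfc((x−vt)/(2√(Dt))).
vt = 0.0619 × 108 = 6.6852 m and 2√(Dt) = 2√(0.0230 × 108) = 3.152 m.
Argument (x−vt)/(2√(Dt)) = (10.4 − 6.6852)/3.152 = 1.179; ½·erfc(1.179) = 0.04772.
C = 3.29 × 0.04772 = 0.157 mg/L.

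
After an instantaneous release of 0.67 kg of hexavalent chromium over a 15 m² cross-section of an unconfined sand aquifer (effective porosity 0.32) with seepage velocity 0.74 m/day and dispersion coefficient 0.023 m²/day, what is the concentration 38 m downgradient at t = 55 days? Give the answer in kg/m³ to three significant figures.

0.00829 kg/m³

For an instantaneous plane source, C(x,t) = M/(n_e·A·√(4πDt)) · exp(−(x−vt)²/(4Dt)), with n_e·A the pore (flow) area.
Plume center vt = 0.74 × 55 = 40.7 m, so the well at 38 m is 2.7 m upgradient of the peak.
√(4πDt) = 3.987 m, giving peak height M/(n_e·A·√(4πDt)) = 0.67/(0.32 × 15 × 3.987) = 0.03501 kg/m³.
(x−vt)²/(4Dt) = (-2.7)²/(4 × 0.023 × 55) = 1.441; exp(−1.441) = 0.2367.
C = 0.03501 × 0.2367 = 0.00829 kg/m³.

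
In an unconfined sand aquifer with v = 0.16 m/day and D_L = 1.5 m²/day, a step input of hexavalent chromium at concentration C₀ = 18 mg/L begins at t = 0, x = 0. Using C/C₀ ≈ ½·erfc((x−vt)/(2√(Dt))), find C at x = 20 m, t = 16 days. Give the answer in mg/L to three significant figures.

0.106 mg/L

For a continuous step input, C/C₀ ≈ ½·erfc((x−vt)/(2√(Dt))).
vt = 0.16 × 16 = 2.56 m and 2√(Dt) = 2√(1.5 × 16) = 9.798 m.
Argument (x−vt)/(2√(Dt)) = (20 − 2.56)/9.798 = 1.780; ½·erfc(1.780) = 0.005913.
C = 18 × 0.005913 = 0.106 mg/L.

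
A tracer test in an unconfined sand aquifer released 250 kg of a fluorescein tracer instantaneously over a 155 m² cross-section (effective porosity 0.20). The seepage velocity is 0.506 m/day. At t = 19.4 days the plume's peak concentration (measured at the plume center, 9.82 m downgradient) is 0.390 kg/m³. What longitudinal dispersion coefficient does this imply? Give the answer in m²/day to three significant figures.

1.75 m²/day

At the plume center C_max = M/(n_e·A·√(4πDt)), so D = M²/(4πt·(n_e·A·C_max)²).
n_e·A·C_max = 0.20 × 155 × 0.390 = 12.09 kg/m.
D = 250²/(4π × 19.4 × 12.09²) = 1.75 m²/day.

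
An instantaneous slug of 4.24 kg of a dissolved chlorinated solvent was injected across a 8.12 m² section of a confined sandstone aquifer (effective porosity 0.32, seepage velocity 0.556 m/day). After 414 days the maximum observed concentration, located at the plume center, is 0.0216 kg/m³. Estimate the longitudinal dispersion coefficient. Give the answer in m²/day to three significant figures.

At the plume center C_max = M/(n_e·A·√(4πDt)), so D = M²/(4πt·(n_e·A·C_max)²).
n_e·A·C_max = 0.32 × 8.12 × 0.0216 = 0.05613 kg/m.
D = 4.24²/(4π × 414 × 0.05613²) = 1.10 m²/day.

1.10 m²/day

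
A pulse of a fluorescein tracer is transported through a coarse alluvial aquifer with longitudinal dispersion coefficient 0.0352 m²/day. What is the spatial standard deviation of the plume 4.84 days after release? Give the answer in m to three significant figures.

0.584 m

Dispersive spreading gives a Gaussian with σ² = 2Dt; advection only shifts the center.
σ = √(2 × 0.0352 × 4.84) = 0.584 m.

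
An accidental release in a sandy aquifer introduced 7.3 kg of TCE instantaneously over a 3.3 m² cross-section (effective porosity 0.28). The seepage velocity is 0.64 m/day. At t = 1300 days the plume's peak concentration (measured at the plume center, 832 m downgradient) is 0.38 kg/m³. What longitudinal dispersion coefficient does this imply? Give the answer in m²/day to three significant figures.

0.0265 m²/day

At the plume center C_max = M/(n_e·A·√(4πDt)), so D = M²/(4πt·(n_e·A·C_max)²).
n_e·A·C_max = 0.28 × 3.3 × 0.38 = 0.3511 kg/m.
D = 7.3²/(4π × 1300 × 0.3511²) = 0.0265 m²/day.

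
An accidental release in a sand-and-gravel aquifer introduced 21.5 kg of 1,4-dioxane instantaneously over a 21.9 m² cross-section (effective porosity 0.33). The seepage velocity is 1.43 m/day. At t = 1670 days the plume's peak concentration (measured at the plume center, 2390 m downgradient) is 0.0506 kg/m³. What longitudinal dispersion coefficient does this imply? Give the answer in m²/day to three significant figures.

0.165 m²/day

At the plume center C_max = M/(n_e·A·√(4πDt)), so D = M²/(4πt·(n_e·A·C_max)²).
n_e·A·C_max = 0.33 × 21.9 × 0.0506 = 0.3657 kg/m.
D = 21.5²/(4π × 1670 × 0.3657²) = 0.165 m²/day.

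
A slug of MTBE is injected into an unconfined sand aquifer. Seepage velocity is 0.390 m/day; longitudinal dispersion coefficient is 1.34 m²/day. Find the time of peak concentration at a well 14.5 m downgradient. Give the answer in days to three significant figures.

For the 1D instantaneous-source solution, setting ∂C/∂t = 0 at fixed x gives v²t² + 2Dt − x² = 0, so t = (√(D² + v²x²) − D)/v².
√(D² + v²x²) = √(1.34² + 0.390² × 14.5²) = 5.812; v² = 0.1521.
t = (5.812 − 1.34)/0.1521 = 29.4 days (vs. the pure-advection estimate x/v = 37.2 d).

29.4 days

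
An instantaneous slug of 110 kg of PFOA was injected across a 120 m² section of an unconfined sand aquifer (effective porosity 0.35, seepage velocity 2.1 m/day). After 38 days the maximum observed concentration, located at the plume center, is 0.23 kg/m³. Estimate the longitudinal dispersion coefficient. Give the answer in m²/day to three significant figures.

0.272 m²/day

At the plume center C_max = M/(n_e·A·√(4πDt)), so D = M²/(4πt·(n_e·A·C_max)²).
n_e·A·C_max = 0.35 × 120 × 0.23 = 9.660 kg/m.
D = 110²/(4π × 38 × 9.660²) = 0.272 m²/day.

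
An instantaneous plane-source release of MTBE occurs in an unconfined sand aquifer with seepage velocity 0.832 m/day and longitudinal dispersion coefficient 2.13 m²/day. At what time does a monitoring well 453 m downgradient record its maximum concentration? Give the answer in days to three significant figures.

For the 1D instantaneous-source solution, setting ∂C/∂t = 0 at fixed x gives v²t² + 2Dt − x² = 0, so t = (√(D² + v²x²) − D)/v².
√(D² + v²x²) = √(2.13² + 0.832² × 453²) = 376.9; v² = 0.692224.
t = (376.9 − 2.13)/0.692224 = 541 days (vs. the pure-advection estimate x/v = 544 d).

541 days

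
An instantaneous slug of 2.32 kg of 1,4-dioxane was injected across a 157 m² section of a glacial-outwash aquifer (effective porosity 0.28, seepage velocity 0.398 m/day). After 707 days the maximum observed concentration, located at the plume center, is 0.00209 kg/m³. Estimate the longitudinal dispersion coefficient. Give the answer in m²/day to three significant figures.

At the plume center C_max = M/(n_e·A·√(4πDt)), so D = M²/(4πt·(n_e·A·C_max)²).
n_e·A·C_max = 0.28 × 157 × 0.00209 = 0.09188 kg/m.
D = 2.32²/(4π × 707 × 0.09188²) = 0.0718 m²/day.

0.0718 m²/day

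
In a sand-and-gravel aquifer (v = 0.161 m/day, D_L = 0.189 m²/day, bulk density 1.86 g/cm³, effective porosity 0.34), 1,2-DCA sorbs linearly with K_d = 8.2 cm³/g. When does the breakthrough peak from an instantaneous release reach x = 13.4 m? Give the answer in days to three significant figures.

Retardation factor R = 1 + ρ_b·K_d/n = 1 + 1.86 × 8.2/0.34 = 45.86.
Sorption retards both mechanisms: v_R = v/R = 0.003511 m/day, D_R = D/R = 0.004121 m²/day.
Peak time from v_R²t² + 2D_R t − x² = 0: t = (√(D_R² + v_R²x²) − D_R)/v_R².
√(D_R² + v_R²x²) = √(0.004121² + 0.003511² × 13.4²) = 0.04723; v_R² = 1.233e-05.
t = (0.04723 − 0.004121)/1.233e-05 = 3500 days.

3500 days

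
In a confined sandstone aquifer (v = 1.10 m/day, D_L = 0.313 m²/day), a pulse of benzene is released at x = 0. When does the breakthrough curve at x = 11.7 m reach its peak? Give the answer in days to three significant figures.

For the 1D instantaneous-source solution, setting ∂C/∂t = 0 at fixed x gives v²t² + 2Dt − x² = 0, so t = (√(D² + v²x²) − D)/v².
√(D² + v²x²) = √(0.313² + 1.10² × 11.7²) = 12.87; v² = 1.21.
t = (12.87 − 0.313)/1.21 = 10.4 days (vs. the pure-advection estimate x/v = 10.6 d).

10.4 days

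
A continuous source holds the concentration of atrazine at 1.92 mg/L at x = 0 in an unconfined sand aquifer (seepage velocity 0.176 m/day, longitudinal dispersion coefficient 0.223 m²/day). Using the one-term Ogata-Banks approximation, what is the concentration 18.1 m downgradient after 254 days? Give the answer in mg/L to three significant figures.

For a continuous step input, C/C₀ ≈ ½·erfc((x−vt)/(2√(Dt))).
vt = 0.176 × 254 = 44.704 m and 2√(Dt) = 2√(0.223 × 254) = 15.05 m.
Argument (x−vt)/(2√(Dt)) = (18.1 − 44.704)/15.05 = -1.768; ½·erfc(-1.768) = 0.9938.
C = 1.92 × 0.9938 = 1.91 mg/L.

1.91 mg/L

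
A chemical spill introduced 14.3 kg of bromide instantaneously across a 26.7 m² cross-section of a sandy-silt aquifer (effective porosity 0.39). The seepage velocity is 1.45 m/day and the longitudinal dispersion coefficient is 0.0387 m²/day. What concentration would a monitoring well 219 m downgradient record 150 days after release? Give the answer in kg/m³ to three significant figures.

For an instantaneous plane source, C(x,t) = M/(n_e·A·√(4πDt)) · exp(−(x−vt)²/(4Dt)), with n_e·A the pore (flow) area.
Plume center vt = 1.45 × 150 = 217.5 m, so the well at 219 m is 1.5 m downgradient of the peak.
√(4πDt) = 8.541 m, giving peak height M/(n_e·A·√(4πDt)) = 14.3/(0.39 × 26.7 × 8.541) = 0.1608 kg/m³.
(x−vt)²/(4Dt) = (1.5)²/(4 × 0.0387 × 150) = 0.09690; exp(−0.09690) = 0.9076.
C = 0.1608 × 0.9076 = 0.146 kg/m³.

0.146 kg/m³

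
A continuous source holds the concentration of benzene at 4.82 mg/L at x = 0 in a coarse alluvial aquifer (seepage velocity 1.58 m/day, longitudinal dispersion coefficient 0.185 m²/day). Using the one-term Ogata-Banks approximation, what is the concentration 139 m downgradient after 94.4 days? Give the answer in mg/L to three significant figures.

For a continuous step input, C/C₀ ≈ ½·erfc((x−vt)/(2√(Dt))).
vt = 1.58 × 94.4 = 149.152 m and 2√(Dt) = 2√(0.185 × 94.4) = 8.358 m.
Argument (x−vt)/(2√(Dt)) = (139 − 149.152)/8.358 = -1.215; ½·erfc(-1.215) = 0.9571.
C = 4.82 × 0.9571 = 4.61 mg/L.

4.61 mg/L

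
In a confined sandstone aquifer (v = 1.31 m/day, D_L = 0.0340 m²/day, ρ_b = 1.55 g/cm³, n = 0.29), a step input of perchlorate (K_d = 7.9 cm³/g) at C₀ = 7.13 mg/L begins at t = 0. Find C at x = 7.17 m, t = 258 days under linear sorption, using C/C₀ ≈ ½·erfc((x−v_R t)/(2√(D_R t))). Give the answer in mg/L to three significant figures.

6.03 mg/L

Retardation factor R = 1 + ρ_b·K_d/n = 1 + 1.55 × 7.9/0.29 = 43.22.
Sorption retards both mechanisms: v_R = v/R = 0.03031 m/day, D_R = D/R = 0.0007867 m²/day.
v_R·t = 0.03031 × 258 = 7.81998 m; 2√(D_R t) = 0.9010 m; argument = (7.17 − 7.81998)/0.9010 = -0.7214.
C = C₀ × ½·erfc(-0.7214) = 7.13 × 0.8462 = 6.03 mg/L.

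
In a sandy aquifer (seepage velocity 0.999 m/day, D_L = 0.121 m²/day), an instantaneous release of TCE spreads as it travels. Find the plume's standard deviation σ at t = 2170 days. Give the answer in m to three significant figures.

Dispersive spreading gives a Gaussian with σ² = 2Dt; advection only shifts the center.
σ = √(2 × 0.121 × 2170) = 22.9 m.

22.9 m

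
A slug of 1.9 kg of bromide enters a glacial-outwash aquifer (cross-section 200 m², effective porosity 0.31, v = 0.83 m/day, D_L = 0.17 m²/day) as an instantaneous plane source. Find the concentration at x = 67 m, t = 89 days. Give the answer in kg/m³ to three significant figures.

0.00102 kg/m³

For an instantaneous plane source, C(x,t) = M/(n_e·A·√(4πDt)) · exp(−(x−vt)²/(4Dt)), with n_e·A the pore (flow) area.
Plume center vt = 0.83 × 89 = 73.87 m, so the well at 67 m is 6.87 m upgradient of the peak.
√(4πDt) = 13.79 m, giving peak height M/(n_e·A·√(4πDt)) = 1.9/(0.31 × 200 × 13.79) = 0.002222 kg/m³.
(x−vt)²/(4Dt) = (-6.87)²/(4 × 0.17 × 89) = 0.7799; exp(−0.7799) = 0.4585.
C = 0.002222 × 0.4585 = 0.00102 kg/m³.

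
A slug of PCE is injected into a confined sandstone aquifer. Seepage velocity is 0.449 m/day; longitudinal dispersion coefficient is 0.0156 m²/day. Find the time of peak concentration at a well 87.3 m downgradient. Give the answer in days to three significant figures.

For the 1D instantaneous-source solution, setting ∂C/∂t = 0 at fixed x gives v²t² + 2Dt − x² = 0, so t = (√(D² + v²x²) − D)/v².
√(D² + v²x²) = √(0.0156² + 0.449² × 87.3²) = 39.20; v² = 0.201601.
t = (39.20 − 0.0156)/0.201601 = 194 days (vs. the pure-advection estimate x/v = 194 d).

194 days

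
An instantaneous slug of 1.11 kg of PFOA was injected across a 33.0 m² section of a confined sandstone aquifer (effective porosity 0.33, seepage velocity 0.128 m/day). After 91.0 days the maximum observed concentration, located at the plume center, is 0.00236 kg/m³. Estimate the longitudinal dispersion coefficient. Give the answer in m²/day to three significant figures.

1.63 m²/day

At the plume center C_max = M/(n_e·A·√(4πDt)), so D = M²/(4πt·(n_e·A·C_max)²).
n_e·A·C_max = 0.33 × 33.0 × 0.00236 = 0.02570 kg/m.
D = 1.11²/(4π × 91.0 × 0.02570²) = 1.63 m²/day.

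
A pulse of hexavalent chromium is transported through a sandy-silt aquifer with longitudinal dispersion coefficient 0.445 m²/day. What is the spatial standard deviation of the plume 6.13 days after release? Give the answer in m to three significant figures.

Dispersive spreading gives a Gaussian with σ² = 2Dt; advection only shifts the center.
σ = √(2 × 0.445 × 6.13) = 2.34 m.

2.34 m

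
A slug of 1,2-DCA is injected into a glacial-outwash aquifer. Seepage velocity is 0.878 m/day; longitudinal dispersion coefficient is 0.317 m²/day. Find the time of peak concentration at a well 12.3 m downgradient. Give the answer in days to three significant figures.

For the 1D instantaneous-source solution, setting ∂C/∂t = 0 at fixed x gives v²t² + 2Dt − x² = 0, so t = (√(D² + v²x²) − D)/v².
√(D² + v²x²) = √(0.317² + 0.878² × 12.3²) = 10.80; v² = 0.770884.
t = (10.80 − 0.317)/0.770884 = 13.6 days (vs. the pure-advection estimate x/v = 14.0 d).

13.6 days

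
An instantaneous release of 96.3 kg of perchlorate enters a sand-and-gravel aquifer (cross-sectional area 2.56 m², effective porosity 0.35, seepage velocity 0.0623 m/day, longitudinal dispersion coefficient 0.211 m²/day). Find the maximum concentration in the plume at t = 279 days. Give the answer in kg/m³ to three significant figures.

The peak of an instantaneous 1D plume sits at x = vt; there the Gaussian factor is 1 and C_max = M/(n_e·A·√(4πDt)), where n_e·A is the pore area the mass is dissolved in.
√(4πDt) = √(4π × 0.211 × 279) = 27.20 m, so C_max = 96.3/(0.35 × 2.56 × 27.20) = 3.95 kg/m³.

3.95 kg/m³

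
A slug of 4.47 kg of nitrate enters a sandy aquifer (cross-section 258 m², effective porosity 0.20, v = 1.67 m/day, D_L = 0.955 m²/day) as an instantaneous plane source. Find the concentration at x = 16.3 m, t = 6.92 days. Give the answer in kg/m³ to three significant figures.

0.00406 kg/m³

For an instantaneous plane source, C(x,t) = M/(n_e·A·√(4πDt)) · exp(−(x−vt)²/(4Dt)), with n_e·A the pore (flow) area.
Plume center vt = 1.67 × 6.92 = 11.5564 m, so the well at 16.3 m is 4.7436 m downgradient of the peak.
√(4πDt) = 9.113 m, giving peak height M/(n_e·A·√(4πDt)) = 4.47/(0.20 × 258 × 9.113) = 0.009506 kg/m³.
(x−vt)²/(4Dt) = (4.7436)²/(4 × 0.955 × 6.92) = 0.8512; exp(−0.8512) = 0.4269.
C = 0.009506 × 0.4269 = 0.00406 kg/m³.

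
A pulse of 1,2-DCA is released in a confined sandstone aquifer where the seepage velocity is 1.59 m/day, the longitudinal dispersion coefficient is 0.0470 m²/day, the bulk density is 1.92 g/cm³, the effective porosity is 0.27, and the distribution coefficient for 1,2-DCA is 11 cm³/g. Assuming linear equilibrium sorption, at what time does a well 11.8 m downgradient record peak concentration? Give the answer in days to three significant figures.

586 days

Retardation factor R = 1 + ρ_b·K_d/n = 1 + 1.92 × 11/0.27 = 79.22.
Sorption retards both mechanisms: v_R = v/R = 0.02007 m/day, D_R = D/R = 0.0005933 m²/day.
Peak time from v_R²t² + 2D_R t − x² = 0: t = (√(D_R² + v_R²x²) − D_R)/v_R².
√(D_R² + v_R²x²) = √(0.0005933² + 0.02007² × 11.8²) = 0.2368; v_R² = 0.0004028.
t = (0.2368 − 0.0005933)/0.0004028 = 586 days.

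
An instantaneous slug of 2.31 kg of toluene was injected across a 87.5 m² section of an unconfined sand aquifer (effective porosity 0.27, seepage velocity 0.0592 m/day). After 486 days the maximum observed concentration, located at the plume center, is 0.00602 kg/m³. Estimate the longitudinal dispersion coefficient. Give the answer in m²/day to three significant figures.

0.0432 m²/day

At the plume center C_max = M/(n_e·A·√(4πDt)), so D = M²/(4πt·(n_e·A·C_max)²).
n_e·A·C_max = 0.27 × 87.5 × 0.00602 = 0.1422 kg/m.
D = 2.31²/(4π × 486 × 0.1422²) = 0.0432 m²/day.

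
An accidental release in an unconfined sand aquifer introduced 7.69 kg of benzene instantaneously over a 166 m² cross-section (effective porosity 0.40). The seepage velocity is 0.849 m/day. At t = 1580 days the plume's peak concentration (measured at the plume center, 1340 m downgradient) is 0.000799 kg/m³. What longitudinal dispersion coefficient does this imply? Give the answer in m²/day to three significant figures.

At the plume center C_max = M/(n_e·A·√(4πDt)), so D = M²/(4πt·(n_e·A·C_max)²).
n_e·A·C_max = 0.40 × 166 × 0.000799 = 0.05305 kg/m.
D = 7.69²/(4π × 1580 × 0.05305²) = 1.06 m²/day.

1.06 m²/day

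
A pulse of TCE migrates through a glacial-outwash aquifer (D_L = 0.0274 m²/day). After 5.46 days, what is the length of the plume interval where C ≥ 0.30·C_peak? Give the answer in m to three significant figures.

The plume is Gaussian with σ = √(2Dt) = √(2 × 0.0274 × 5.46) = 0.5470 m.
C/C_peak = exp(−Δx²/(2σ²)) = 0.30 ⇒ Δx = σ·√(−2 ln 0.30) = 0.5470 × 1.552 = 0.8489 m.
Width = 2Δx = 1.70 m.

1.70 m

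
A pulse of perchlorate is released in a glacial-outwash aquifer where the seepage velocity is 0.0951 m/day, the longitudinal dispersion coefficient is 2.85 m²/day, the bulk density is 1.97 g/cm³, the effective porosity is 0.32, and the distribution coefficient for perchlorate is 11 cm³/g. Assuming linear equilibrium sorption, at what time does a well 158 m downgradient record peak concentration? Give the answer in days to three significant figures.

Retardation factor R = 1 + ρ_b·K_d/n = 1 + 1.97 × 11/0.32 = 68.72.
Sorption retards both mechanisms: v_R = v/R = 0.001384 m/day, D_R = D/R = 0.04147 m²/day.
Peak time from v_R²t² + 2D_R t − x² = 0: t = (√(D_R² + v_R²x²) − D_R)/v_R².
√(D_R² + v_R²x²) = √(0.04147² + 0.001384² × 158²) = 0.2226; v_R² = 1.915e-06.
t = (0.2226 − 0.04147)/1.915e-06 = 94600 days.

94600 days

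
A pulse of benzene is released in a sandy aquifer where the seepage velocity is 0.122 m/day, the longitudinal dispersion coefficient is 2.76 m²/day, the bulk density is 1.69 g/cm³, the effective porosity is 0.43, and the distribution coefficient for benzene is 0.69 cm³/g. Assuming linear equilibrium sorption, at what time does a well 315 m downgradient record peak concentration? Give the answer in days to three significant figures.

Retardation factor R = 1 + ρ_b·K_d/n = 1 + 1.69 × 0.69/0.43 = 3.712.
Sorption retards both mechanisms: v_R = v/R = 0.03287 m/day, D_R = D/R = 0.7435 m²/day.
Peak time from v_R²t² + 2D_R t − x² = 0: t = (√(D_R² + v_R²x²) − D_R)/v_R².
√(D_R² + v_R²x²) = √(0.7435² + 0.03287² × 315²) = 10.38; v_R² = 0.001080.
t = (10.38 − 0.7435)/0.001080 = 8920 days.

8920 days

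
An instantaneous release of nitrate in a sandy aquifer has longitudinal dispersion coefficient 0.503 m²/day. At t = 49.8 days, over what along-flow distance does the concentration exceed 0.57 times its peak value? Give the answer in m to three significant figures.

The plume is Gaussian with σ = √(2Dt) = √(2 × 0.503 × 49.8) = 7.078 m.
C/C_peak = exp(−Δx²/(2σ²)) = 0.57 ⇒ Δx = σ·√(−2 ln 0.57) = 7.078 × 1.060 = 7.503 m.
Width = 2Δx = 15.0 m.

15.0 m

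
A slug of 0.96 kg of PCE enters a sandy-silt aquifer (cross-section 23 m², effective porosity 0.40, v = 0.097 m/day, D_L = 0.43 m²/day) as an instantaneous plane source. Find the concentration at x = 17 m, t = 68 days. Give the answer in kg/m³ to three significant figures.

0.00216 kg/m³

For an instantaneous plane source, C(x,t) = M/(n_e·A·√(4πDt)) · exp(−(x−vt)²/(4Dt)), with n_e·A the pore (flow) area.
Plume center vt = 0.097 × 68 = 6.596 m, so the well at 17 m is 10.404 m downgradient of the peak.
√(4πDt) = 19.17 m, giving peak height M/(n_e·A·√(4πDt)) = 0.96/(0.40 × 23 × 19.17) = 0.005443 kg/m³.
(x−vt)²/(4Dt) = (10.404)²/(4 × 0.43 × 68) = 0.9255; exp(−0.9255) = 0.3963.
C = 0.005443 × 0.3963 = 0.00216 kg/m³.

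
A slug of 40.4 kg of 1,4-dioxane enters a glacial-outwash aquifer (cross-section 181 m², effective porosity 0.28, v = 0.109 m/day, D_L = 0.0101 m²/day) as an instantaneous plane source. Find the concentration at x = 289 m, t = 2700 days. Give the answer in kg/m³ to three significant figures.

0.0333 kg/m³

For an instantaneous plane source, C(x,t) = M/(n_e·A·√(4πDt)) · exp(−(x−vt)²/(4Dt)), with n_e·A the pore (flow) area.
Plume center vt = 0.109 × 2700 = 294.3 m, so the well at 289 m is 5.3 m upgradient of the peak.
√(4πDt) = 18.51 m, giving peak height M/(n_e·A·√(4πDt)) = 40.4/(0.28 × 181 × 18.51) = 0.04307 kg/m³.
(x−vt)²/(4Dt) = (-5.3)²/(4 × 0.0101 × 2700) = 0.2575; exp(−0.2575) = 0.7730.
C = 0.04307 × 0.7730 = 0.0333 kg/m³.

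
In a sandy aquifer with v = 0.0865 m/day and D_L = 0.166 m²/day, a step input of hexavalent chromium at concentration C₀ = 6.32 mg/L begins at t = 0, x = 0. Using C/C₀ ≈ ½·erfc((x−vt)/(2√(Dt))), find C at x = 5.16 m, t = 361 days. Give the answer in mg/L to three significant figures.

6.27 mg/L

For a continuous step input, C/C₀ ≈ ½·erfc((x−vt)/(2√(Dt))).
vt = 0.0865 × 361 = 31.2265 m and 2√(Dt) = 2√(0.166 × 361) = 15.48 m.
Argument (x−vt)/(2√(Dt)) = (5.16 − 31.2265)/15.48 = -1.684; ½·erfc(-1.684) = 0.9914.
C = 6.32 × 0.9914 = 6.27 mg/L.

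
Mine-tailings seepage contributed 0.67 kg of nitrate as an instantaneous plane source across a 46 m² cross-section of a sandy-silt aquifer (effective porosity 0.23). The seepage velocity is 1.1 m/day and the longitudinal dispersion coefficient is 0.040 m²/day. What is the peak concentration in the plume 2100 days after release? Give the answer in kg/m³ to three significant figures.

0.00195 kg/m³

The peak of an instantaneous 1D plume sits at x = vt; there the Gaussian factor is 1 and C_max = M/(n_e·A·√(4πDt)), where n_e·A is the pore area the mass is dissolved in.
√(4πDt) = √(4π × 0.040 × 2100) = 32.49 m, so C_max = 0.67/(0.23 × 46 × 32.49) = 0.00195 kg/m³.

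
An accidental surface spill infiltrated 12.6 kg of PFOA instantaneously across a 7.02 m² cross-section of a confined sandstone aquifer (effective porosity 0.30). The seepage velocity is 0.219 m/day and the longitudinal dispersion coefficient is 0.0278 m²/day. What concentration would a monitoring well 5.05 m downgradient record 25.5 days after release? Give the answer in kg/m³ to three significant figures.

For an instantaneous plane source, C(x,t) = M/(n_e·A·√(4πDt)) · exp(−(x−vt)²/(4Dt)), with n_e·A the pore (flow) area.
Plume center vt = 0.219 × 25.5 = 5.5845 m, so the well at 5.05 m is 0.5345 m upgradient of the peak.
√(4πDt) = 2.985 m, giving peak height M/(n_e·A·√(4πDt)) = 12.6/(0.30 × 7.02 × 2.985) = 2.004 kg/m³.
(x−vt)²/(4Dt) = (-0.5345)²/(4 × 0.0278 × 25.5) = 0.1008; exp(−0.1008) = 0.9041.
C = 2.004 × 0.9041 = 1.81 kg/m³.

1.81 kg/m³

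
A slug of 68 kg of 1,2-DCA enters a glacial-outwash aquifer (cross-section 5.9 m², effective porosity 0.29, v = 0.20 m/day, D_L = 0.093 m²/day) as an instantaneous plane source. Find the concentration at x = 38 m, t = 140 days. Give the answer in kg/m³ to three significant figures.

For an instantaneous plane source, C(x,t) = M/(n_e·A·√(4πDt)) · exp(−(x−vt)²/(4Dt)), with n_e·A the pore (flow) area.
Plume center vt = 0.20 × 140 = 28 m, so the well at 38 m is 10 m downgradient of the peak.
√(4πDt) = 12.79 m, giving peak height M/(n_e·A·√(4πDt)) = 68/(0.29 × 5.9 × 12.79) = 3.107 kg/m³.
(x−vt)²/(4Dt) = (10)²/(4 × 0.093 × 140) = 1.920; exp(−1.920) = 0.1466.
C = 3.107 × 0.1466 = 0.455 kg/m³.

0.455 kg/m³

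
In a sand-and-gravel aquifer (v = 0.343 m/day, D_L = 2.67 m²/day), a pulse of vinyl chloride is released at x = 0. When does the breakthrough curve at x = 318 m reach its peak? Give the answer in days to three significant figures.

For the 1D instantaneous-source solution, setting ∂C/∂t = 0 at fixed x gives v²t² + 2Dt − x² = 0, so t = (√(D² + v²x²) − D)/v².
√(D² + v²x²) = √(2.67² + 0.343² × 318²) = 109.1; v² = 0.117649.
t = (109.1 − 2.67)/0.117649 = 905 days (vs. the pure-advection estimate x/v = 927 d).

905 days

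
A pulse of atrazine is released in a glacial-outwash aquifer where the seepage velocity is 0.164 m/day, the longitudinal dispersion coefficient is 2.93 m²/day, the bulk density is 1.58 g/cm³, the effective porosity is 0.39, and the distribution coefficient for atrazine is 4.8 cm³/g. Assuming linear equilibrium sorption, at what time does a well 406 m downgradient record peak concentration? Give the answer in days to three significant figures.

48400 days

Retardation factor R = 1 + ρ_b·K_d/n = 1 + 1.58 × 4.8/0.39 = 20.45.
Sorption retards both mechanisms: v_R = v/R = 0.008020 m/day, D_R = D/R = 0.1433 m²/day.
Peak time from v_R²t² + 2D_R t − x² = 0: t = (√(D_R² + v_R²x²) − D_R)/v_R².
√(D_R² + v_R²x²) = √(0.1433² + 0.008020² × 406²) = 3.259; v_R² = 6.432e-05.
t = (3.259 − 0.1433)/6.432e-05 = 48400 days.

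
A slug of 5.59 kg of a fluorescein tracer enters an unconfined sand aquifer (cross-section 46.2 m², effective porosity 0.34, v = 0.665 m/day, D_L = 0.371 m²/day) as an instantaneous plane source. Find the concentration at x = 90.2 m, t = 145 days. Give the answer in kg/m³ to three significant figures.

0.0114 kg/m³

For an instantaneous plane source, C(x,t) = M/(n_e·A·√(4πDt)) · exp(−(x−vt)²/(4Dt)), with n_e·A the pore (flow) area.
Plume center vt = 0.665 × 145 = 96.425 m, so the well at 90.2 m is 6.225 m upgradient of the peak.
√(4πDt) = 26.00 m, giving peak height M/(n_e·A·√(4πDt)) = 5.59/(0.34 × 46.2 × 26.00) = 0.01369 kg/m³.
(x−vt)²/(4Dt) = (-6.225)²/(4 × 0.371 × 145) = 0.1801; exp(−0.1801) = 0.8352.
C = 0.01369 × 0.8352 = 0.0114 kg/m³.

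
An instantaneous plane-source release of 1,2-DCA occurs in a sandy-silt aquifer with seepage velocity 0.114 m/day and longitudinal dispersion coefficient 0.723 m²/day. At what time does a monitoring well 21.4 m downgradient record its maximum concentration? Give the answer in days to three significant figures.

For the 1D instantaneous-source solution, setting ∂C/∂t = 0 at fixed x gives v²t² + 2Dt − x² = 0, so t = (√(D² + v²x²) − D)/v².
√(D² + v²x²) = √(0.723² + 0.114² × 21.4²) = 2.544; v² = 0.012996.
t = (2.544 − 0.723)/0.012996 = 140 days (vs. the pure-advection estimate x/v = 188 d).

140 days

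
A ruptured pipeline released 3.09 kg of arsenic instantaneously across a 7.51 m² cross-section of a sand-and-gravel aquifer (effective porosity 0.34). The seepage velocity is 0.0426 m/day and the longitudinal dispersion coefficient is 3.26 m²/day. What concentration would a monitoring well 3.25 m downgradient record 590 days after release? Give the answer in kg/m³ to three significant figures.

0.00731 kg/m³

For an instantaneous plane source, C(x,t) = M/(n_e·A·√(4πDt)) · exp(−(x−vt)²/(4Dt)), with n_e·A the pore (flow) area.
Plume center vt = 0.0426 × 590 = 25.134 m, so the well at 3.25 m is 21.884 m upgradient of the peak.
√(4πDt) = 155.5 m, giving peak height M/(n_e·A·√(4πDt)) = 3.09/(0.34 × 7.51 × 155.5) = 0.007782 kg/m³.
(x−vt)²/(4Dt) = (-21.884)²/(4 × 3.26 × 590) = 0.06225; exp(−0.06225) = 0.9396.
C = 0.007782 × 0.9396 = 0.00731 kg/m³.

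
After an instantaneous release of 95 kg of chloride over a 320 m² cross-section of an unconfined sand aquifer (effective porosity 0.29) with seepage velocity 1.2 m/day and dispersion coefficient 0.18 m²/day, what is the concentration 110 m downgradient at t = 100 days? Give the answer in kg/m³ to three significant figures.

0.0170 kg/m³

For an instantaneous plane source, C(x,t) = M/(n_e·A·√(4πDt)) · exp(−(x−vt)²/(4Dt)), with n_e·A the pore (flow) area.
Plume center vt = 1.2 × 100 = 120 m, so the well at 110 m is 10 m upgradient of the peak.
√(4πDt) = 15.04 m, giving peak height M/(n_e·A·√(4πDt)) = 95/(0.29 × 320 × 15.04) = 0.06807 kg/m³.
(x−vt)²/(4Dt) = (-10)²/(4 × 0.18 × 100) = 1.389; exp(−1.389) = 0.2493.
C = 0.06807 × 0.2493 = 0.0170 kg/m³.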